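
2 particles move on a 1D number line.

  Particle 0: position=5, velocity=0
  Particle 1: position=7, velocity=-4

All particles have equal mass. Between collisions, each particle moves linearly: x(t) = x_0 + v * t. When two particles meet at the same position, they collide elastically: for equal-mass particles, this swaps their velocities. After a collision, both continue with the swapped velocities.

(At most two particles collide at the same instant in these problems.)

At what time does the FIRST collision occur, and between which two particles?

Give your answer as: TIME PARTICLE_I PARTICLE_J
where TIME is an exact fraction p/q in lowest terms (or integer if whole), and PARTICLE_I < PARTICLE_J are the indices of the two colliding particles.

Answer: 1/2 0 1

Derivation:
Pair (0,1): pos 5,7 vel 0,-4 -> gap=2, closing at 4/unit, collide at t=1/2
Earliest collision: t=1/2 between 0 and 1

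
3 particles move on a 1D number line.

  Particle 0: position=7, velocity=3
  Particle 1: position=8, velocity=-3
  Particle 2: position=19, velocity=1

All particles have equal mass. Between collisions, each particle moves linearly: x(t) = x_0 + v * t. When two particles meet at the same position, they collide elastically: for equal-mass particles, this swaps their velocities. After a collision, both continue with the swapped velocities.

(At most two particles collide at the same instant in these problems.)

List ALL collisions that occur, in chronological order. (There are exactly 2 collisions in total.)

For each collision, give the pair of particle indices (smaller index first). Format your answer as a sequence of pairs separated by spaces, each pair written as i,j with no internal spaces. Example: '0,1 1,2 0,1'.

Collision at t=1/6: particles 0 and 1 swap velocities; positions: p0=15/2 p1=15/2 p2=115/6; velocities now: v0=-3 v1=3 v2=1
Collision at t=6: particles 1 and 2 swap velocities; positions: p0=-10 p1=25 p2=25; velocities now: v0=-3 v1=1 v2=3

Answer: 0,1 1,2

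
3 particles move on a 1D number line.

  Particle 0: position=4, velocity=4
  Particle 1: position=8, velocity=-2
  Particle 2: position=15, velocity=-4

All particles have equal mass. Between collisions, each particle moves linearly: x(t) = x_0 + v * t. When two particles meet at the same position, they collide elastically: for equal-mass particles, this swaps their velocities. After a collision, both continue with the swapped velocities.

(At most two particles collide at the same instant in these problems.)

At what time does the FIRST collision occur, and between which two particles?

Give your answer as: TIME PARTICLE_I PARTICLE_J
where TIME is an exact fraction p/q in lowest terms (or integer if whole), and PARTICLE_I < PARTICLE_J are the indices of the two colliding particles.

Answer: 2/3 0 1

Derivation:
Pair (0,1): pos 4,8 vel 4,-2 -> gap=4, closing at 6/unit, collide at t=2/3
Pair (1,2): pos 8,15 vel -2,-4 -> gap=7, closing at 2/unit, collide at t=7/2
Earliest collision: t=2/3 between 0 and 1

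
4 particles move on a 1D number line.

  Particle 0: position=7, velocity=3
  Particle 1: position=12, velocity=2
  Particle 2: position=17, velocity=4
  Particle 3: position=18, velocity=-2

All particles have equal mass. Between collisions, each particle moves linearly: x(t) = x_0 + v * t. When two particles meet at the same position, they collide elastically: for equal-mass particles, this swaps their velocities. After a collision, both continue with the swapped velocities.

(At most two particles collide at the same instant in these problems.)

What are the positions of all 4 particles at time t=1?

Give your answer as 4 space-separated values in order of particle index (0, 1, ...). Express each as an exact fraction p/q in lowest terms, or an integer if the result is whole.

Collision at t=1/6: particles 2 and 3 swap velocities; positions: p0=15/2 p1=37/3 p2=53/3 p3=53/3; velocities now: v0=3 v1=2 v2=-2 v3=4
Advance to t=1 (no further collisions before then); velocities: v0=3 v1=2 v2=-2 v3=4; positions = 10 14 16 21

Answer: 10 14 16 21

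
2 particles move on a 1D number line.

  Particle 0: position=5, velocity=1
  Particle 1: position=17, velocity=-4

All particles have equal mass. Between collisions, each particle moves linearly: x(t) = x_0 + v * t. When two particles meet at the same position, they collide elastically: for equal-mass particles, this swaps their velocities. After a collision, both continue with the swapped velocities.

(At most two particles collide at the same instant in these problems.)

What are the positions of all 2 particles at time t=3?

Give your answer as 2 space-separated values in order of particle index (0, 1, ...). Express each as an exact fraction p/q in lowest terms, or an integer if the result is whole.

Collision at t=12/5: particles 0 and 1 swap velocities; positions: p0=37/5 p1=37/5; velocities now: v0=-4 v1=1
Advance to t=3 (no further collisions before then); velocities: v0=-4 v1=1; positions = 5 8

Answer: 5 8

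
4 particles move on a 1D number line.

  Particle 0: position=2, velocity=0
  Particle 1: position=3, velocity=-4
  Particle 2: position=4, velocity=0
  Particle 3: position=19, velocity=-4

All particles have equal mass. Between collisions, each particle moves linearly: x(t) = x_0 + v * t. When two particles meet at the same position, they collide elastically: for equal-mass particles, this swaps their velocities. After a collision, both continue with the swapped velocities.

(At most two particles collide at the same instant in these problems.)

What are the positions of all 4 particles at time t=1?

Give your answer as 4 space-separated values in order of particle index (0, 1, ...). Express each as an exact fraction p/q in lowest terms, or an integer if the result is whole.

Collision at t=1/4: particles 0 and 1 swap velocities; positions: p0=2 p1=2 p2=4 p3=18; velocities now: v0=-4 v1=0 v2=0 v3=-4
Advance to t=1 (no further collisions before then); velocities: v0=-4 v1=0 v2=0 v3=-4; positions = -1 2 4 15

Answer: -1 2 4 15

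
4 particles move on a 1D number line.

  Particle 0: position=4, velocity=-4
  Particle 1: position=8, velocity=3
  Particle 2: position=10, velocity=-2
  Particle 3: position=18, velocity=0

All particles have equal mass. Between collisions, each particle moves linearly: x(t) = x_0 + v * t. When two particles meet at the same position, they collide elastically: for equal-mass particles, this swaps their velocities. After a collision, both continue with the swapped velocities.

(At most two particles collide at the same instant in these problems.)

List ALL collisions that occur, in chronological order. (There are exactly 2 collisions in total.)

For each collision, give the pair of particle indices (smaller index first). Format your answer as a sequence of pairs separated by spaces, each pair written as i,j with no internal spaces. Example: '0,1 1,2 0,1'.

Answer: 1,2 2,3

Derivation:
Collision at t=2/5: particles 1 and 2 swap velocities; positions: p0=12/5 p1=46/5 p2=46/5 p3=18; velocities now: v0=-4 v1=-2 v2=3 v3=0
Collision at t=10/3: particles 2 and 3 swap velocities; positions: p0=-28/3 p1=10/3 p2=18 p3=18; velocities now: v0=-4 v1=-2 v2=0 v3=3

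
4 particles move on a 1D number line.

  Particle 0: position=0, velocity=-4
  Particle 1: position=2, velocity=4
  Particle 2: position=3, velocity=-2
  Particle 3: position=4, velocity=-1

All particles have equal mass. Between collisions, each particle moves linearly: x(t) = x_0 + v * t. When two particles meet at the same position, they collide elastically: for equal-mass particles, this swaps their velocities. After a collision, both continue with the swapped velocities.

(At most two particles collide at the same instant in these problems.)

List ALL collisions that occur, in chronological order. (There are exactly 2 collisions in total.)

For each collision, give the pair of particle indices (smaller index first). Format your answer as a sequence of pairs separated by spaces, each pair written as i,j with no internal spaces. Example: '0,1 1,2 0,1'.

Collision at t=1/6: particles 1 and 2 swap velocities; positions: p0=-2/3 p1=8/3 p2=8/3 p3=23/6; velocities now: v0=-4 v1=-2 v2=4 v3=-1
Collision at t=2/5: particles 2 and 3 swap velocities; positions: p0=-8/5 p1=11/5 p2=18/5 p3=18/5; velocities now: v0=-4 v1=-2 v2=-1 v3=4

Answer: 1,2 2,3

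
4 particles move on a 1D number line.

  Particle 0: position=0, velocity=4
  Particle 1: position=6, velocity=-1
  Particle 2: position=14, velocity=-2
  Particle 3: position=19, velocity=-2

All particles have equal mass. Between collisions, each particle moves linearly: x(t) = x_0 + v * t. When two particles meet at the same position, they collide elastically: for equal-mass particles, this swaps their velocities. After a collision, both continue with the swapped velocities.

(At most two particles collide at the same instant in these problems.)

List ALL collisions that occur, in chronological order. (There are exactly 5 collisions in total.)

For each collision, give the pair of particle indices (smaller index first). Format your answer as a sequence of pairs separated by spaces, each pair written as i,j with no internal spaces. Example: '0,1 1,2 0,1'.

Answer: 0,1 1,2 2,3 0,1 1,2

Derivation:
Collision at t=6/5: particles 0 and 1 swap velocities; positions: p0=24/5 p1=24/5 p2=58/5 p3=83/5; velocities now: v0=-1 v1=4 v2=-2 v3=-2
Collision at t=7/3: particles 1 and 2 swap velocities; positions: p0=11/3 p1=28/3 p2=28/3 p3=43/3; velocities now: v0=-1 v1=-2 v2=4 v3=-2
Collision at t=19/6: particles 2 and 3 swap velocities; positions: p0=17/6 p1=23/3 p2=38/3 p3=38/3; velocities now: v0=-1 v1=-2 v2=-2 v3=4
Collision at t=8: particles 0 and 1 swap velocities; positions: p0=-2 p1=-2 p2=3 p3=32; velocities now: v0=-2 v1=-1 v2=-2 v3=4
Collision at t=13: particles 1 and 2 swap velocities; positions: p0=-12 p1=-7 p2=-7 p3=52; velocities now: v0=-2 v1=-2 v2=-1 v3=4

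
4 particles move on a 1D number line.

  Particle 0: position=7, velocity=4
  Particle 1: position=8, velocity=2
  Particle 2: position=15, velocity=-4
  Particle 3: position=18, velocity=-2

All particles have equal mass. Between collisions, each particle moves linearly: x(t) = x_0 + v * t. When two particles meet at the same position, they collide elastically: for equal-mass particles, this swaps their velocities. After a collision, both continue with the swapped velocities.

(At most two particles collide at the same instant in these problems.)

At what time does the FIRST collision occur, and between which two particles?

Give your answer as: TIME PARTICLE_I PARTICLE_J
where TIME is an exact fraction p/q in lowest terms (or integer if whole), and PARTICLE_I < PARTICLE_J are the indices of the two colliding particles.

Pair (0,1): pos 7,8 vel 4,2 -> gap=1, closing at 2/unit, collide at t=1/2
Pair (1,2): pos 8,15 vel 2,-4 -> gap=7, closing at 6/unit, collide at t=7/6
Pair (2,3): pos 15,18 vel -4,-2 -> not approaching (rel speed -2 <= 0)
Earliest collision: t=1/2 between 0 and 1

Answer: 1/2 0 1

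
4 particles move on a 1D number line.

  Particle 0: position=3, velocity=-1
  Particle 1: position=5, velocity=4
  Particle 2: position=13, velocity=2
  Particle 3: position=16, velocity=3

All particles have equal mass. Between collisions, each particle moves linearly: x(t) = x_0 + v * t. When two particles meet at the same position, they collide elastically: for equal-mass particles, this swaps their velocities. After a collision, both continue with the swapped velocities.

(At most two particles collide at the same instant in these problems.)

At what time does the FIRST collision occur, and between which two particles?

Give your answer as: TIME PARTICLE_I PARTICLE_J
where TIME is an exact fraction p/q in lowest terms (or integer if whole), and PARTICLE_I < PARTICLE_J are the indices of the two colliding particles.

Pair (0,1): pos 3,5 vel -1,4 -> not approaching (rel speed -5 <= 0)
Pair (1,2): pos 5,13 vel 4,2 -> gap=8, closing at 2/unit, collide at t=4
Pair (2,3): pos 13,16 vel 2,3 -> not approaching (rel speed -1 <= 0)
Earliest collision: t=4 between 1 and 2

Answer: 4 1 2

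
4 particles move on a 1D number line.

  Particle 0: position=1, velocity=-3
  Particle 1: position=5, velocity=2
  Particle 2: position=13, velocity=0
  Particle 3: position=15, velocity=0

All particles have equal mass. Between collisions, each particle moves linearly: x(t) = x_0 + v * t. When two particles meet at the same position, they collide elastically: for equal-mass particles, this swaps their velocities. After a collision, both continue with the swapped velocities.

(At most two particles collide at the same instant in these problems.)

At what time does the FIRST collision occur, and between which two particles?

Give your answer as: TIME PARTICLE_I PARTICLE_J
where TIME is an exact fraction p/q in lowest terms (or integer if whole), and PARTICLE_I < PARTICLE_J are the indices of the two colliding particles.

Pair (0,1): pos 1,5 vel -3,2 -> not approaching (rel speed -5 <= 0)
Pair (1,2): pos 5,13 vel 2,0 -> gap=8, closing at 2/unit, collide at t=4
Pair (2,3): pos 13,15 vel 0,0 -> not approaching (rel speed 0 <= 0)
Earliest collision: t=4 between 1 and 2

Answer: 4 1 2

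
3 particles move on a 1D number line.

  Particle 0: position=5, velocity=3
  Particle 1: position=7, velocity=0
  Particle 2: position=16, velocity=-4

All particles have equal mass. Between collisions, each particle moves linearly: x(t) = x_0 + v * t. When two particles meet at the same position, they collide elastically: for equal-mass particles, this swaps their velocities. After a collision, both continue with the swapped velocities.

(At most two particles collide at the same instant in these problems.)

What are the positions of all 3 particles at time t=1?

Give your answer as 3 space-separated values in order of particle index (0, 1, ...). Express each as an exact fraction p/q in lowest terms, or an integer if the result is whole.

Answer: 7 8 12

Derivation:
Collision at t=2/3: particles 0 and 1 swap velocities; positions: p0=7 p1=7 p2=40/3; velocities now: v0=0 v1=3 v2=-4
Advance to t=1 (no further collisions before then); velocities: v0=0 v1=3 v2=-4; positions = 7 8 12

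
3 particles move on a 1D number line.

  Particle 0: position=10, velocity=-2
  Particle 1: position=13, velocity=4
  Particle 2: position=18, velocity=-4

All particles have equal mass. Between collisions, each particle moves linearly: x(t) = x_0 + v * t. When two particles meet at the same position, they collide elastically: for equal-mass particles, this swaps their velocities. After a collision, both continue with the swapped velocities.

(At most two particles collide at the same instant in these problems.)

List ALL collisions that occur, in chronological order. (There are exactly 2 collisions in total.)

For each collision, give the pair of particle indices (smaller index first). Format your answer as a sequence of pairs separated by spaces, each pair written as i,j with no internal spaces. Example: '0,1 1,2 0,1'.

Collision at t=5/8: particles 1 and 2 swap velocities; positions: p0=35/4 p1=31/2 p2=31/2; velocities now: v0=-2 v1=-4 v2=4
Collision at t=4: particles 0 and 1 swap velocities; positions: p0=2 p1=2 p2=29; velocities now: v0=-4 v1=-2 v2=4

Answer: 1,2 0,1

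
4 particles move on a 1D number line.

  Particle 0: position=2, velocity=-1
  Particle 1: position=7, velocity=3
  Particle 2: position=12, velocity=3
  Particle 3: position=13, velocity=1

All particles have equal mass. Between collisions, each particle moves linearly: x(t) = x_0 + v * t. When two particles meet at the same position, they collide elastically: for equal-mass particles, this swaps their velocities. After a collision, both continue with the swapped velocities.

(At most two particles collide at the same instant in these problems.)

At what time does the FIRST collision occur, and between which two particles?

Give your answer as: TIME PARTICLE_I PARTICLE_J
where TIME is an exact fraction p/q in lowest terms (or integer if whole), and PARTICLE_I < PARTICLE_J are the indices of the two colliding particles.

Pair (0,1): pos 2,7 vel -1,3 -> not approaching (rel speed -4 <= 0)
Pair (1,2): pos 7,12 vel 3,3 -> not approaching (rel speed 0 <= 0)
Pair (2,3): pos 12,13 vel 3,1 -> gap=1, closing at 2/unit, collide at t=1/2
Earliest collision: t=1/2 between 2 and 3

Answer: 1/2 2 3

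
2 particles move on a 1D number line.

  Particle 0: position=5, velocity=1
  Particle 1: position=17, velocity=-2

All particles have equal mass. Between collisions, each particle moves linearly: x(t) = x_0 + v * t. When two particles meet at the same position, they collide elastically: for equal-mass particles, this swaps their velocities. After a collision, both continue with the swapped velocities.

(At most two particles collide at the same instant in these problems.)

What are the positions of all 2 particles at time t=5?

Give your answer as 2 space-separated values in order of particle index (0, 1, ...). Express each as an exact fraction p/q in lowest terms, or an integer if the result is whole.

Collision at t=4: particles 0 and 1 swap velocities; positions: p0=9 p1=9; velocities now: v0=-2 v1=1
Advance to t=5 (no further collisions before then); velocities: v0=-2 v1=1; positions = 7 10

Answer: 7 10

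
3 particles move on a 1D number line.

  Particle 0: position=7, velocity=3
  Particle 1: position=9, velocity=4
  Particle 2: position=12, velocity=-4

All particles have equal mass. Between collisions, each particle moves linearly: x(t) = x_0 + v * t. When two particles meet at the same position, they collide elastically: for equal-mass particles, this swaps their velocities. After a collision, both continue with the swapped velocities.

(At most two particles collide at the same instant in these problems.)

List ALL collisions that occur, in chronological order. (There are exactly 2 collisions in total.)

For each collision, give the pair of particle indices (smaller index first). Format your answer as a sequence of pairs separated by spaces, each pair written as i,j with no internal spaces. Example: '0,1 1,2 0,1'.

Collision at t=3/8: particles 1 and 2 swap velocities; positions: p0=65/8 p1=21/2 p2=21/2; velocities now: v0=3 v1=-4 v2=4
Collision at t=5/7: particles 0 and 1 swap velocities; positions: p0=64/7 p1=64/7 p2=83/7; velocities now: v0=-4 v1=3 v2=4

Answer: 1,2 0,1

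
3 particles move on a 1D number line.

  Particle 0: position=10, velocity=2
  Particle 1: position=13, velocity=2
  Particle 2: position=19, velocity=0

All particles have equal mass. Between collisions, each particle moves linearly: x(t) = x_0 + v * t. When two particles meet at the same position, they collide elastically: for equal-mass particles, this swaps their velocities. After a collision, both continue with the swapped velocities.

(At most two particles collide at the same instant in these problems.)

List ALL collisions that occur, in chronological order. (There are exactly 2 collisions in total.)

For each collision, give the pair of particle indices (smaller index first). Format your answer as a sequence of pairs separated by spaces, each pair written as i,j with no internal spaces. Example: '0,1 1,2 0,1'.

Answer: 1,2 0,1

Derivation:
Collision at t=3: particles 1 and 2 swap velocities; positions: p0=16 p1=19 p2=19; velocities now: v0=2 v1=0 v2=2
Collision at t=9/2: particles 0 and 1 swap velocities; positions: p0=19 p1=19 p2=22; velocities now: v0=0 v1=2 v2=2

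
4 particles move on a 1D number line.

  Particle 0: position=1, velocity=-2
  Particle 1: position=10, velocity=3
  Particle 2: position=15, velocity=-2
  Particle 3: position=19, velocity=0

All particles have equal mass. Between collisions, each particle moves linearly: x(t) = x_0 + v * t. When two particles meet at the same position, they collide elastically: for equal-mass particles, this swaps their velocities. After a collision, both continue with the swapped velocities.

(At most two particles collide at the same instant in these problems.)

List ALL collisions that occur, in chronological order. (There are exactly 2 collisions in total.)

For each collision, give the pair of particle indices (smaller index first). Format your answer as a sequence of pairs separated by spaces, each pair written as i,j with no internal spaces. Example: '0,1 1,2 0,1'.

Answer: 1,2 2,3

Derivation:
Collision at t=1: particles 1 and 2 swap velocities; positions: p0=-1 p1=13 p2=13 p3=19; velocities now: v0=-2 v1=-2 v2=3 v3=0
Collision at t=3: particles 2 and 3 swap velocities; positions: p0=-5 p1=9 p2=19 p3=19; velocities now: v0=-2 v1=-2 v2=0 v3=3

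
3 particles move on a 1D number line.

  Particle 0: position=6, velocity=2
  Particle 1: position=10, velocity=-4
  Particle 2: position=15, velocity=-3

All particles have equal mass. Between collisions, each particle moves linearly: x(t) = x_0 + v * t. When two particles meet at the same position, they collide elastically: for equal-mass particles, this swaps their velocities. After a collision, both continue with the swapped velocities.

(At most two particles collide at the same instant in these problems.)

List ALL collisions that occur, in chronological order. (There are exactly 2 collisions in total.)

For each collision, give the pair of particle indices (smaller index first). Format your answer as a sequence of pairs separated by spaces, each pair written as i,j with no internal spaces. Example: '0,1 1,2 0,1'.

Collision at t=2/3: particles 0 and 1 swap velocities; positions: p0=22/3 p1=22/3 p2=13; velocities now: v0=-4 v1=2 v2=-3
Collision at t=9/5: particles 1 and 2 swap velocities; positions: p0=14/5 p1=48/5 p2=48/5; velocities now: v0=-4 v1=-3 v2=2

Answer: 0,1 1,2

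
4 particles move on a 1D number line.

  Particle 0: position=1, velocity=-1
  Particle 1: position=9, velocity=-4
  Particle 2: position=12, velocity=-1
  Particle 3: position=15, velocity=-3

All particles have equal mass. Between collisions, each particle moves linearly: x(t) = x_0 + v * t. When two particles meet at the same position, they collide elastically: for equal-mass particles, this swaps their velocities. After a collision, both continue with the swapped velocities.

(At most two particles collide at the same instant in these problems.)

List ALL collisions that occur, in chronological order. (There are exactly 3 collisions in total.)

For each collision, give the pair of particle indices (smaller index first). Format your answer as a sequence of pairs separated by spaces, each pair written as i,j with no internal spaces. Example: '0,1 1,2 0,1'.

Answer: 2,3 0,1 1,2

Derivation:
Collision at t=3/2: particles 2 and 3 swap velocities; positions: p0=-1/2 p1=3 p2=21/2 p3=21/2; velocities now: v0=-1 v1=-4 v2=-3 v3=-1
Collision at t=8/3: particles 0 and 1 swap velocities; positions: p0=-5/3 p1=-5/3 p2=7 p3=28/3; velocities now: v0=-4 v1=-1 v2=-3 v3=-1
Collision at t=7: particles 1 and 2 swap velocities; positions: p0=-19 p1=-6 p2=-6 p3=5; velocities now: v0=-4 v1=-3 v2=-1 v3=-1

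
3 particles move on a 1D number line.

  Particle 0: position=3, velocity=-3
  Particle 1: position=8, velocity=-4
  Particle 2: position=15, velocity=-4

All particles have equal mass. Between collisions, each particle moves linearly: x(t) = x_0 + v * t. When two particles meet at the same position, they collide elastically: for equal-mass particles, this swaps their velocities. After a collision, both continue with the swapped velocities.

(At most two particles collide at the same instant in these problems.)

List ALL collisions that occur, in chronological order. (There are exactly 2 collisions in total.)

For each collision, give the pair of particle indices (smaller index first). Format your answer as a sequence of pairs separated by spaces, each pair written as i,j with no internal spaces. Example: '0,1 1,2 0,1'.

Collision at t=5: particles 0 and 1 swap velocities; positions: p0=-12 p1=-12 p2=-5; velocities now: v0=-4 v1=-3 v2=-4
Collision at t=12: particles 1 and 2 swap velocities; positions: p0=-40 p1=-33 p2=-33; velocities now: v0=-4 v1=-4 v2=-3

Answer: 0,1 1,2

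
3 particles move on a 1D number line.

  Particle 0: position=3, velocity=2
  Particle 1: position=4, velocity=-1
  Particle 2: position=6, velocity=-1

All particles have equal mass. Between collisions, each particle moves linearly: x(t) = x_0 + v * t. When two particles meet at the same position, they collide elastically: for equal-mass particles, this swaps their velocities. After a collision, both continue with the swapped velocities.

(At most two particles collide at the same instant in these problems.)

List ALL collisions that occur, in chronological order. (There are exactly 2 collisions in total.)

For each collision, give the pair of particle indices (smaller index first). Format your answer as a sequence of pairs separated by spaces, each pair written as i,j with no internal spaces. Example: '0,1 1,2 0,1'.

Collision at t=1/3: particles 0 and 1 swap velocities; positions: p0=11/3 p1=11/3 p2=17/3; velocities now: v0=-1 v1=2 v2=-1
Collision at t=1: particles 1 and 2 swap velocities; positions: p0=3 p1=5 p2=5; velocities now: v0=-1 v1=-1 v2=2

Answer: 0,1 1,2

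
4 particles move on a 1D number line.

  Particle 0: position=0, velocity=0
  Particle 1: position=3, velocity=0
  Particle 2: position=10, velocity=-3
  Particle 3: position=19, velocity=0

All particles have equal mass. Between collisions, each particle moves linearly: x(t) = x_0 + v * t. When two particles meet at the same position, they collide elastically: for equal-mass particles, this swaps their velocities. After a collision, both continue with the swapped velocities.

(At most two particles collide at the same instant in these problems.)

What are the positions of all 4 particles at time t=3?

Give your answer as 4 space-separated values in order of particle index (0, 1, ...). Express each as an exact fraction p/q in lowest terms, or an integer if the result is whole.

Answer: 0 1 3 19

Derivation:
Collision at t=7/3: particles 1 and 2 swap velocities; positions: p0=0 p1=3 p2=3 p3=19; velocities now: v0=0 v1=-3 v2=0 v3=0
Advance to t=3 (no further collisions before then); velocities: v0=0 v1=-3 v2=0 v3=0; positions = 0 1 3 19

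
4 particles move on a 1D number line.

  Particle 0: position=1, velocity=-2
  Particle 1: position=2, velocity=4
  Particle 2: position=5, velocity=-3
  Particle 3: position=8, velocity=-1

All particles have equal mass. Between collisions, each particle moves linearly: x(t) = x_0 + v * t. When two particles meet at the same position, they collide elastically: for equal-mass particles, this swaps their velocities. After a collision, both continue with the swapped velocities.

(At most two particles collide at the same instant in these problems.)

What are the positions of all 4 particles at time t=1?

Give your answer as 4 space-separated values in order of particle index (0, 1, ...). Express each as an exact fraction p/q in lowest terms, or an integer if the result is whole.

Collision at t=3/7: particles 1 and 2 swap velocities; positions: p0=1/7 p1=26/7 p2=26/7 p3=53/7; velocities now: v0=-2 v1=-3 v2=4 v3=-1
Advance to t=1 (no further collisions before then); velocities: v0=-2 v1=-3 v2=4 v3=-1; positions = -1 2 6 7

Answer: -1 2 6 7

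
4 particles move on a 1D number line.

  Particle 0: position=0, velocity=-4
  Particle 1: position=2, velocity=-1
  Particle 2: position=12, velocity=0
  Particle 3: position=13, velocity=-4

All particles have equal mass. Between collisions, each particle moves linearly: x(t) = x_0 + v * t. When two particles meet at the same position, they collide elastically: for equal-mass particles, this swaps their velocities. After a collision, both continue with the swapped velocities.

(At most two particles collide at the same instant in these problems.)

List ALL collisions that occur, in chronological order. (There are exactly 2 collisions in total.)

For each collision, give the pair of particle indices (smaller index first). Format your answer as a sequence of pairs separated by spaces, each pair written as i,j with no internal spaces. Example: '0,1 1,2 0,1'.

Answer: 2,3 1,2

Derivation:
Collision at t=1/4: particles 2 and 3 swap velocities; positions: p0=-1 p1=7/4 p2=12 p3=12; velocities now: v0=-4 v1=-1 v2=-4 v3=0
Collision at t=11/3: particles 1 and 2 swap velocities; positions: p0=-44/3 p1=-5/3 p2=-5/3 p3=12; velocities now: v0=-4 v1=-4 v2=-1 v3=0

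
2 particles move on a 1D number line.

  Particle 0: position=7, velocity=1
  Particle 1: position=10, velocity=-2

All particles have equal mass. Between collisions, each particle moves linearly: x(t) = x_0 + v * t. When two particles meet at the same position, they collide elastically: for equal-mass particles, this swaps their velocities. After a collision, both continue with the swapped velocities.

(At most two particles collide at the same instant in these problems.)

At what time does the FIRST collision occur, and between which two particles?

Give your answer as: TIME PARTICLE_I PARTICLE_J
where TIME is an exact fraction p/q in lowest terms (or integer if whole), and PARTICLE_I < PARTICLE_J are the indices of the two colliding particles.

Answer: 1 0 1

Derivation:
Pair (0,1): pos 7,10 vel 1,-2 -> gap=3, closing at 3/unit, collide at t=1
Earliest collision: t=1 between 0 and 1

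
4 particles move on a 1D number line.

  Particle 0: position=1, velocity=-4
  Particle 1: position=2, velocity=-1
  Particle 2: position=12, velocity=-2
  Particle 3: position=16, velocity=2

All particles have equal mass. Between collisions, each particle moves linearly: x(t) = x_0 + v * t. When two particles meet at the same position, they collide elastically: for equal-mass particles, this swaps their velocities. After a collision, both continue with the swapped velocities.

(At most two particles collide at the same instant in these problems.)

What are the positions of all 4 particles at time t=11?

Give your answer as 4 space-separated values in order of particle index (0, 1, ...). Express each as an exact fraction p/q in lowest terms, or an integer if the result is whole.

Collision at t=10: particles 1 and 2 swap velocities; positions: p0=-39 p1=-8 p2=-8 p3=36; velocities now: v0=-4 v1=-2 v2=-1 v3=2
Advance to t=11 (no further collisions before then); velocities: v0=-4 v1=-2 v2=-1 v3=2; positions = -43 -10 -9 38

Answer: -43 -10 -9 38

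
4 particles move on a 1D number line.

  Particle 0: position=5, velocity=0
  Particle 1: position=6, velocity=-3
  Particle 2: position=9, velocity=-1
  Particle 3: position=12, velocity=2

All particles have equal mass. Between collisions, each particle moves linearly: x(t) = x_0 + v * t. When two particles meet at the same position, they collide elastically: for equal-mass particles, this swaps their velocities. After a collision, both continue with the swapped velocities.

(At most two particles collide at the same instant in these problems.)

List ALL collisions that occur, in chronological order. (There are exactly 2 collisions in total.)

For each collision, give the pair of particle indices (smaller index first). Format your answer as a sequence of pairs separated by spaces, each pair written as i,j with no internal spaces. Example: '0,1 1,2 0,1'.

Answer: 0,1 1,2

Derivation:
Collision at t=1/3: particles 0 and 1 swap velocities; positions: p0=5 p1=5 p2=26/3 p3=38/3; velocities now: v0=-3 v1=0 v2=-1 v3=2
Collision at t=4: particles 1 and 2 swap velocities; positions: p0=-6 p1=5 p2=5 p3=20; velocities now: v0=-3 v1=-1 v2=0 v3=2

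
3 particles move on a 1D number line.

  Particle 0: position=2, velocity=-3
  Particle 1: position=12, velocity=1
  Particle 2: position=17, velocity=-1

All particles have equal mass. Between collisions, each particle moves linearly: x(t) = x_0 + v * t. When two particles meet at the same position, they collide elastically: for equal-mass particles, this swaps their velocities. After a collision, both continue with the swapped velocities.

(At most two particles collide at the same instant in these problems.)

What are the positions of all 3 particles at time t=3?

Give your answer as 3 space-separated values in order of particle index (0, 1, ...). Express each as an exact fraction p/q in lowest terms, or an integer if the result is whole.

Answer: -7 14 15

Derivation:
Collision at t=5/2: particles 1 and 2 swap velocities; positions: p0=-11/2 p1=29/2 p2=29/2; velocities now: v0=-3 v1=-1 v2=1
Advance to t=3 (no further collisions before then); velocities: v0=-3 v1=-1 v2=1; positions = -7 14 15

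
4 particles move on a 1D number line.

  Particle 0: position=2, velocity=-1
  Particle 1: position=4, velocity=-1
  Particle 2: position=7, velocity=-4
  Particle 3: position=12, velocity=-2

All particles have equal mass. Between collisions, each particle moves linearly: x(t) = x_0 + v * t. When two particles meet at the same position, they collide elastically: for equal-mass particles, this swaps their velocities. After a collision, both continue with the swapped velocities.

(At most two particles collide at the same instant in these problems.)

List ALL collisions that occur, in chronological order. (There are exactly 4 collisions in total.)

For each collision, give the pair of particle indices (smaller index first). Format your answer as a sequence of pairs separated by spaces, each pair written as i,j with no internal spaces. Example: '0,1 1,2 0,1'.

Answer: 1,2 0,1 2,3 1,2

Derivation:
Collision at t=1: particles 1 and 2 swap velocities; positions: p0=1 p1=3 p2=3 p3=10; velocities now: v0=-1 v1=-4 v2=-1 v3=-2
Collision at t=5/3: particles 0 and 1 swap velocities; positions: p0=1/3 p1=1/3 p2=7/3 p3=26/3; velocities now: v0=-4 v1=-1 v2=-1 v3=-2
Collision at t=8: particles 2 and 3 swap velocities; positions: p0=-25 p1=-6 p2=-4 p3=-4; velocities now: v0=-4 v1=-1 v2=-2 v3=-1
Collision at t=10: particles 1 and 2 swap velocities; positions: p0=-33 p1=-8 p2=-8 p3=-6; velocities now: v0=-4 v1=-2 v2=-1 v3=-1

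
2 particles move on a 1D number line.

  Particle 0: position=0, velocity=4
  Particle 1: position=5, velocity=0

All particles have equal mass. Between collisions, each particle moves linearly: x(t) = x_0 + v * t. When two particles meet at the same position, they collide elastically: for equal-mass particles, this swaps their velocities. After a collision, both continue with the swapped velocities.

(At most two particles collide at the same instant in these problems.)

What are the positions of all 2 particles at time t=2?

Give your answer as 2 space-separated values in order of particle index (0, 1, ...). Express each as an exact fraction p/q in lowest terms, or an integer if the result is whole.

Collision at t=5/4: particles 0 and 1 swap velocities; positions: p0=5 p1=5; velocities now: v0=0 v1=4
Advance to t=2 (no further collisions before then); velocities: v0=0 v1=4; positions = 5 8

Answer: 5 8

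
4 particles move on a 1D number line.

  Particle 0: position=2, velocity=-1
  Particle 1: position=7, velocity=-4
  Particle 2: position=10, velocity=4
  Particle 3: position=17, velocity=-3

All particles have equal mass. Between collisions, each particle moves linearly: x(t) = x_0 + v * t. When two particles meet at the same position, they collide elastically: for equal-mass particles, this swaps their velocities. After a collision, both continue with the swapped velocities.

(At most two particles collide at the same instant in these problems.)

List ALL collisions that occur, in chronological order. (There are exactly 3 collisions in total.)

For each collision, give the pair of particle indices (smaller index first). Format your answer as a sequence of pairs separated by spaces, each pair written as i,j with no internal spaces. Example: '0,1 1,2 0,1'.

Collision at t=1: particles 2 and 3 swap velocities; positions: p0=1 p1=3 p2=14 p3=14; velocities now: v0=-1 v1=-4 v2=-3 v3=4
Collision at t=5/3: particles 0 and 1 swap velocities; positions: p0=1/3 p1=1/3 p2=12 p3=50/3; velocities now: v0=-4 v1=-1 v2=-3 v3=4
Collision at t=15/2: particles 1 and 2 swap velocities; positions: p0=-23 p1=-11/2 p2=-11/2 p3=40; velocities now: v0=-4 v1=-3 v2=-1 v3=4

Answer: 2,3 0,1 1,2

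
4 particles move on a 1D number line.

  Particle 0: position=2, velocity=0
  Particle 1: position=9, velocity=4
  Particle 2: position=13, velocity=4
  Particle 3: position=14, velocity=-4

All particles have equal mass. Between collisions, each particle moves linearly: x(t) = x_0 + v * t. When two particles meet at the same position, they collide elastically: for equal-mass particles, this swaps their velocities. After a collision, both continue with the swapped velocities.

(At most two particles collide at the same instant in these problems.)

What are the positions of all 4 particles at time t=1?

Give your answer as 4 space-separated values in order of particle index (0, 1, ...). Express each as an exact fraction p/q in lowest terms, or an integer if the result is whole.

Collision at t=1/8: particles 2 and 3 swap velocities; positions: p0=2 p1=19/2 p2=27/2 p3=27/2; velocities now: v0=0 v1=4 v2=-4 v3=4
Collision at t=5/8: particles 1 and 2 swap velocities; positions: p0=2 p1=23/2 p2=23/2 p3=31/2; velocities now: v0=0 v1=-4 v2=4 v3=4
Advance to t=1 (no further collisions before then); velocities: v0=0 v1=-4 v2=4 v3=4; positions = 2 10 13 17

Answer: 2 10 13 17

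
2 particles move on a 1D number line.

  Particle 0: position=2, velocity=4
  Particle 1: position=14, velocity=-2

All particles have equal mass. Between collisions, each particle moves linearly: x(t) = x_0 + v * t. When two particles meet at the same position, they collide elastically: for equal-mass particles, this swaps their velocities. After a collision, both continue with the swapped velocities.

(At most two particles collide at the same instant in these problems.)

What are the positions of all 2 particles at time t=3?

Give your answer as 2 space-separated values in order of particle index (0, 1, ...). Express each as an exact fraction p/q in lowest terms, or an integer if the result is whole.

Collision at t=2: particles 0 and 1 swap velocities; positions: p0=10 p1=10; velocities now: v0=-2 v1=4
Advance to t=3 (no further collisions before then); velocities: v0=-2 v1=4; positions = 8 14

Answer: 8 14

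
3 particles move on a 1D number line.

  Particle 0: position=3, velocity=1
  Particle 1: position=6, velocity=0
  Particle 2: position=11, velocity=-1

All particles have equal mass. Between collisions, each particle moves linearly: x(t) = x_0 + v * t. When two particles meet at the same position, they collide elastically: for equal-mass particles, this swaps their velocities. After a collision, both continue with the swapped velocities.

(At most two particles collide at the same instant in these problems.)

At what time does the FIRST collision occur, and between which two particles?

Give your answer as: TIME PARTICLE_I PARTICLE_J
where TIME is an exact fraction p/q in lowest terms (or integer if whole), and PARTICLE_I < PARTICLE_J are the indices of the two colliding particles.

Pair (0,1): pos 3,6 vel 1,0 -> gap=3, closing at 1/unit, collide at t=3
Pair (1,2): pos 6,11 vel 0,-1 -> gap=5, closing at 1/unit, collide at t=5
Earliest collision: t=3 between 0 and 1

Answer: 3 0 1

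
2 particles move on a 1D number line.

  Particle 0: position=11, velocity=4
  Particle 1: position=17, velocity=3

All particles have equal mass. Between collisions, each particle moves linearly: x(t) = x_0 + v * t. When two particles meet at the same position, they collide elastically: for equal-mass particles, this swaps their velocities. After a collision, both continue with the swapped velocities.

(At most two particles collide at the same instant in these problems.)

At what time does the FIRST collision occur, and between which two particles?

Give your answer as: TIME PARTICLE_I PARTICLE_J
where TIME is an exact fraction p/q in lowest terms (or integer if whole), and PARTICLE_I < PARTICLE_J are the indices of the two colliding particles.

Answer: 6 0 1

Derivation:
Pair (0,1): pos 11,17 vel 4,3 -> gap=6, closing at 1/unit, collide at t=6
Earliest collision: t=6 between 0 and 1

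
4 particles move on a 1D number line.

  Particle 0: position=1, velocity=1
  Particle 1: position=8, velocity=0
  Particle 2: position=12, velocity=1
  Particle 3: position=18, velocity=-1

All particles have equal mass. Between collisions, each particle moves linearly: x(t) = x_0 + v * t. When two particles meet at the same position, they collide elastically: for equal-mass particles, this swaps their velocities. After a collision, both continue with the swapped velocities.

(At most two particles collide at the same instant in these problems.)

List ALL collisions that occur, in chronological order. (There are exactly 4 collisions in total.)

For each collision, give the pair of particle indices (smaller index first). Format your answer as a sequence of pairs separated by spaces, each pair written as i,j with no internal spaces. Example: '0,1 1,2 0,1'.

Collision at t=3: particles 2 and 3 swap velocities; positions: p0=4 p1=8 p2=15 p3=15; velocities now: v0=1 v1=0 v2=-1 v3=1
Collision at t=7: particles 0 and 1 swap velocities; positions: p0=8 p1=8 p2=11 p3=19; velocities now: v0=0 v1=1 v2=-1 v3=1
Collision at t=17/2: particles 1 and 2 swap velocities; positions: p0=8 p1=19/2 p2=19/2 p3=41/2; velocities now: v0=0 v1=-1 v2=1 v3=1
Collision at t=10: particles 0 and 1 swap velocities; positions: p0=8 p1=8 p2=11 p3=22; velocities now: v0=-1 v1=0 v2=1 v3=1

Answer: 2,3 0,1 1,2 0,1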